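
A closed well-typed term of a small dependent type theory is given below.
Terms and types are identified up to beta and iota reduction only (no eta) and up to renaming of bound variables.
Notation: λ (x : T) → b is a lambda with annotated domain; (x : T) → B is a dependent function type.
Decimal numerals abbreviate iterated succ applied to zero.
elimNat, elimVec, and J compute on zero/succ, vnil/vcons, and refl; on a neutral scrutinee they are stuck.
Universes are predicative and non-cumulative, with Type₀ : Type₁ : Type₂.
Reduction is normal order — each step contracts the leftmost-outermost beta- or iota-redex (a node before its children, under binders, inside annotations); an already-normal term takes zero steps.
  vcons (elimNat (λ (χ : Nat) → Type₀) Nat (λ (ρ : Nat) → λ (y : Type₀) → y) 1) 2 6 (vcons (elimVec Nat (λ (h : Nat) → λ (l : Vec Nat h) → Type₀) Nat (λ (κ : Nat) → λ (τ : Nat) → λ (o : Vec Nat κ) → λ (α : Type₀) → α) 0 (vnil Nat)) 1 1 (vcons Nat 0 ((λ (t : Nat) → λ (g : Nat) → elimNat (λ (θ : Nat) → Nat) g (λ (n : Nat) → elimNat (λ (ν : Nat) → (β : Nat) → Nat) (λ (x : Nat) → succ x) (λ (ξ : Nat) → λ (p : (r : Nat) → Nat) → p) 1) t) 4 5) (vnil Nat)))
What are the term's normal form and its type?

normal form:
  vcons Nat 2 6 (vcons Nat 1 1 (vcons Nat 0 9 (vnil Nat)))
the term's type:
  Vec Nat 3


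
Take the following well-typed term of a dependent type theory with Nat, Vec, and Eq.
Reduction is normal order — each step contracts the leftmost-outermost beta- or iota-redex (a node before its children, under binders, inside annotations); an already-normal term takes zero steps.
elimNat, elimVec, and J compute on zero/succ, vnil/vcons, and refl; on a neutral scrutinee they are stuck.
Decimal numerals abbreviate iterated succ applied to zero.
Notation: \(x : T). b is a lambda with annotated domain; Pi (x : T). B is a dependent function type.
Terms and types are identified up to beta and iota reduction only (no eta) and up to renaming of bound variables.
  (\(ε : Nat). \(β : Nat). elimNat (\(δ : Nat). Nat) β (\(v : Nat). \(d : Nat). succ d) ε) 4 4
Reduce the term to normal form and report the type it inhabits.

resulting normal form:
  8
inferred type:
  Nat
observation: 15 normal-order steps normalize the term, beginning with a beta-redex.


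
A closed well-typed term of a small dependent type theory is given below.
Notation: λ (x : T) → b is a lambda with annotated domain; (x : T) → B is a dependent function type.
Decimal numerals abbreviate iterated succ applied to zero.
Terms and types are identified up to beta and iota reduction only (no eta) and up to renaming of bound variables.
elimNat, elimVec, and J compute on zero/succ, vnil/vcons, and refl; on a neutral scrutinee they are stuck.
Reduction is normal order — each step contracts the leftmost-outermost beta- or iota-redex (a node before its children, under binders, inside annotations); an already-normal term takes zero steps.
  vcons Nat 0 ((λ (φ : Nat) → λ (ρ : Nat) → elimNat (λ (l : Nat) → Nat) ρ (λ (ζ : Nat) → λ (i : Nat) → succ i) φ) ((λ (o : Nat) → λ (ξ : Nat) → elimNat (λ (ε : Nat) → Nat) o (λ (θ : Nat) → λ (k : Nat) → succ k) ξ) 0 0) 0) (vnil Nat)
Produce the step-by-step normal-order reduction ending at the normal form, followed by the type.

reduction (normal order):
  vcons Nat 0 ((λ (φ : Nat) → λ (ρ : Nat) → elimNat (λ (l : Nat) → Nat) ρ (λ (ζ : Nat) → λ (i : Nat) → succ i) φ) ((λ (o : Nat) → λ (ξ : Nat) → elimNat (λ (ε : Nat) → Nat) o (λ (θ : Nat) → λ (k : Nat) → succ k) ξ) 0 0) 0) (vnil Nat)
  ~> vcons Nat 0 ((λ (φ : Nat) → elimNat (λ (ρ : Nat) → Nat) φ (λ (l : Nat) → λ (ζ : Nat) → succ ζ) ((λ (i : Nat) → λ (o : Nat) → elimNat (λ (ξ : Nat) → Nat) i (λ (ε : Nat) → λ (θ : Nat) → succ θ) o) 0 0)) 0) (vnil Nat)
  ~> vcons Nat 0 (elimNat (λ (φ : Nat) → Nat) 0 (λ (ρ : Nat) → λ (l : Nat) → succ l) ((λ (ζ : Nat) → λ (i : Nat) → elimNat (λ (o : Nat) → Nat) ζ (λ (ξ : Nat) → λ (ε : Nat) → succ ε) i) 0 0)) (vnil Nat)
  ~> vcons Nat 0 (elimNat (λ (φ : Nat) → Nat) 0 (λ (ρ : Nat) → λ (l : Nat) → succ l) ((λ (ζ : Nat) → elimNat (λ (i : Nat) → Nat) 0 (λ (o : Nat) → λ (ξ : Nat) → succ ξ) ζ) 0)) (vnil Nat)
  ~> vcons Nat 0 (elimNat (λ (φ : Nat) → Nat) 0 (λ (ρ : Nat) → λ (l : Nat) → succ l) (elimNat (λ (ζ : Nat) → Nat) 0 (λ (i : Nat) → λ (o : Nat) → succ o) 0)) (vnil Nat)
  ~> vcons Nat 0 (elimNat (λ (φ : Nat) → Nat) 0 (λ (ρ : Nat) → λ (l : Nat) → succ l) 0) (vnil Nat)
  ~> vcons Nat 0 0 (vnil Nat)
type:
  Vec Nat 1


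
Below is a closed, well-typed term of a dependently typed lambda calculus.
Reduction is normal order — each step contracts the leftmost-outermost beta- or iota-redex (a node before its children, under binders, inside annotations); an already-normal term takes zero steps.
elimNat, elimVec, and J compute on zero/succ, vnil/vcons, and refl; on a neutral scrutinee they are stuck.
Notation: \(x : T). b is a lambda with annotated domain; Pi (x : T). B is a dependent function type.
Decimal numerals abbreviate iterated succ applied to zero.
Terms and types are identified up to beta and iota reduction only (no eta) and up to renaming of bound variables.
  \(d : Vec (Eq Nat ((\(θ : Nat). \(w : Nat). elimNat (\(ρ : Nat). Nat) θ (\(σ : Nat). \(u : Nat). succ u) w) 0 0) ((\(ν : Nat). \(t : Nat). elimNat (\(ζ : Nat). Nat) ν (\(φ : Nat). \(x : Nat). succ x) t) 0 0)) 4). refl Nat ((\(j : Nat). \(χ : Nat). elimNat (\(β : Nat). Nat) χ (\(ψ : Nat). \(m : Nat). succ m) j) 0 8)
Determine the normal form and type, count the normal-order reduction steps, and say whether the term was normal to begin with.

reduced normal form:
  \(d : Vec (Eq Nat 0 0) 4). refl Nat 8
the term's type:
  Pi (d : Vec (Eq Nat 0 0) 4). Eq Nat 8 8
normal-order step count: 9
already normal: no
first redex: a beta-redex


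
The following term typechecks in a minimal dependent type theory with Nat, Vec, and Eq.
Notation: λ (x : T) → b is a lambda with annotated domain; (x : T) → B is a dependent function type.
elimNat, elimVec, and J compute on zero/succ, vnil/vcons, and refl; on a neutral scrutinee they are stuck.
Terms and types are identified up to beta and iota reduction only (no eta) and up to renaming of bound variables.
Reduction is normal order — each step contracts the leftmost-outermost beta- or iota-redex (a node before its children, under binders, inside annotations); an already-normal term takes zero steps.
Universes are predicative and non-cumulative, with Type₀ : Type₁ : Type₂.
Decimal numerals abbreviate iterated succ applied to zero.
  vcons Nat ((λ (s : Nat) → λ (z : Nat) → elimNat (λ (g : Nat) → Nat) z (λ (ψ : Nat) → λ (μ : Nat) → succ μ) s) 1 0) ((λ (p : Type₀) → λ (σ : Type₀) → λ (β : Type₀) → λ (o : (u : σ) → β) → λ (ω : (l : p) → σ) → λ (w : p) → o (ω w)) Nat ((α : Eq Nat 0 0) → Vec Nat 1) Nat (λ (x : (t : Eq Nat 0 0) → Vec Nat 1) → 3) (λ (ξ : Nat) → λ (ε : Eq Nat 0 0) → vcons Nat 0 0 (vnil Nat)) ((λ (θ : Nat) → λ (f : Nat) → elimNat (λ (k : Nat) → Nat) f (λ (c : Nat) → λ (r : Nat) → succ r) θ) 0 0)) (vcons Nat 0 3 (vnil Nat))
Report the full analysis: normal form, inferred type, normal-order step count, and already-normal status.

reduced normal form:
  vcons Nat 1 3 (vcons Nat 0 3 (vnil Nat))
the term's type:
  Vec Nat 2
steps to reach normal form (normal order): 13
already normal: no
first redex: a beta-redex


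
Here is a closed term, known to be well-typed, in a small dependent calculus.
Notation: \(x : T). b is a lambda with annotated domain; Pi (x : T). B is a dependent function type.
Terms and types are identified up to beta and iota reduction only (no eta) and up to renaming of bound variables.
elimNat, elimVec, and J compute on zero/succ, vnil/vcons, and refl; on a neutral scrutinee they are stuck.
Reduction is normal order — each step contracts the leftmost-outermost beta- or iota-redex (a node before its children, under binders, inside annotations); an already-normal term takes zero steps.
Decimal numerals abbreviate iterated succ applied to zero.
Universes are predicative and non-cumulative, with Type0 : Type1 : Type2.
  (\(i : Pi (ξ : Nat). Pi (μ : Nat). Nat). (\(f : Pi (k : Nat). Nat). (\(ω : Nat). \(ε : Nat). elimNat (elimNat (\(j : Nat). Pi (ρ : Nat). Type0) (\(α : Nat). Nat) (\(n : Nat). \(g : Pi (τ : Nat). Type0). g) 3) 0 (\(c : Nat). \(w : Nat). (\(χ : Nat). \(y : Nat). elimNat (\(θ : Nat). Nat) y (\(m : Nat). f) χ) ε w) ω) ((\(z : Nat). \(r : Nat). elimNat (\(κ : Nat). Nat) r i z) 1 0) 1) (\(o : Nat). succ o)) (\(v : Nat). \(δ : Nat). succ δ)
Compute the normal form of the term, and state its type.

normal form:
  1
type:
  Nat
observation: the term reaches its normal form after 30 normal-order steps.


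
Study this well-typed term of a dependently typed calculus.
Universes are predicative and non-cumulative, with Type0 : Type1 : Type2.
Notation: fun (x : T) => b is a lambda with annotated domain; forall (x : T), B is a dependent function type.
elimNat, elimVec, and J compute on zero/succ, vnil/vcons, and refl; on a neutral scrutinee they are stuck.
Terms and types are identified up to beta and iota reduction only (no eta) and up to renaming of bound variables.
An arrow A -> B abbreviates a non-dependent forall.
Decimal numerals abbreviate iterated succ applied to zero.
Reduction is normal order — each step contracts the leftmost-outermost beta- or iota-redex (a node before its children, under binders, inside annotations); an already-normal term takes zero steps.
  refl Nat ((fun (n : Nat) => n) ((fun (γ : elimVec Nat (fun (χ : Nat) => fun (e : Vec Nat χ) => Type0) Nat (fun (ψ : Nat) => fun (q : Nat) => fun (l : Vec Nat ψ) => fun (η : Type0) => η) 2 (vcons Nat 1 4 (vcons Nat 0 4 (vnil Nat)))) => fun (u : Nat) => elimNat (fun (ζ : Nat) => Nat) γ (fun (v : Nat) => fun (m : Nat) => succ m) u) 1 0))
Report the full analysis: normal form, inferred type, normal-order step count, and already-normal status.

resulting normal form:
  refl Nat 1
the term's type:
  Eq Nat 1 1
steps to reach normal form (normal order): 4
term was already normal: no
first contracted redex: a beta-redex


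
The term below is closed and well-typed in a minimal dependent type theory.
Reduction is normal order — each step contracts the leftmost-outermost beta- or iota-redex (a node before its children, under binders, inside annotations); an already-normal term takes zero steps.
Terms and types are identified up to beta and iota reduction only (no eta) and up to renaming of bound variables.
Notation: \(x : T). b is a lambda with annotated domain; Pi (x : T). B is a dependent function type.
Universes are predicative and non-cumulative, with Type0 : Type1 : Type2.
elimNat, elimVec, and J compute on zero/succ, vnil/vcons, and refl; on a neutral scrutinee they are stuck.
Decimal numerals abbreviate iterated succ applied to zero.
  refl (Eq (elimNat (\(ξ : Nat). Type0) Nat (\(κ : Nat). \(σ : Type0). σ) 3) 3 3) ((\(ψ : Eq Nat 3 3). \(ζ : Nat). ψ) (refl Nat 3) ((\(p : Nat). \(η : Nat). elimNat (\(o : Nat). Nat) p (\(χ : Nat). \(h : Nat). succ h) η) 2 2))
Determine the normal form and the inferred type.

normal form:
  refl (Eq Nat 3 3) (refl Nat 3)
the term's type:
  Eq (Eq Nat 3 3) (refl Nat 3) (refl Nat 3)


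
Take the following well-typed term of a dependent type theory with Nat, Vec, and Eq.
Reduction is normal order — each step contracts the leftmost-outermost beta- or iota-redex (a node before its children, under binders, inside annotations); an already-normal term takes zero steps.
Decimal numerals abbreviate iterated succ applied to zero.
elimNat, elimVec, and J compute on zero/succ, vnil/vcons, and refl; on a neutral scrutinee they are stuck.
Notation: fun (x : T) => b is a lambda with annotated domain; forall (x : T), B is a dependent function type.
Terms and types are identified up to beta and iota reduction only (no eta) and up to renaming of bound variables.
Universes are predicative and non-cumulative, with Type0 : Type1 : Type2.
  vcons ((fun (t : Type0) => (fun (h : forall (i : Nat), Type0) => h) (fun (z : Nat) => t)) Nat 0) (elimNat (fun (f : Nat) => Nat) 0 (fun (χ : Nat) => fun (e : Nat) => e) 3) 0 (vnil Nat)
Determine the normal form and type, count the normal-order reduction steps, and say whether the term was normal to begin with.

reduced normal form:
  vcons Nat 0 0 (vnil Nat)
type:
  Vec Nat 1
steps to reach normal form (normal order): 13
already normal: no
first redex: a beta-redex


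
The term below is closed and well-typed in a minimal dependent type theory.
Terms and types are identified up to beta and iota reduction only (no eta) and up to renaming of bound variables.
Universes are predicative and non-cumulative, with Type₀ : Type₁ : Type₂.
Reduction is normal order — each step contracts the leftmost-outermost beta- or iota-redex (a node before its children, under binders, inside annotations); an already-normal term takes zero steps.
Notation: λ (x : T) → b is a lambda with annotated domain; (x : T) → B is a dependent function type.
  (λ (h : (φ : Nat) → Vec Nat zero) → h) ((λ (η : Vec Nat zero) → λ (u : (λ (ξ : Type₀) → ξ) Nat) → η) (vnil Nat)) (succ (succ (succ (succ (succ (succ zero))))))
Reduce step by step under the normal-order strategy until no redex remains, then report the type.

normal-order reduction:
  (λ (h : (φ : Nat) → Vec Nat zero) → h) ((λ (η : Vec Nat zero) → λ (u : (λ (ξ : Type₀) → ξ) Nat) → η) (vnil Nat)) (succ (succ (succ (succ (succ (succ zero))))))
  ~> (λ (h : Vec Nat zero) → λ (φ : (λ (η : Type₀) → η) Nat) → h) (vnil Nat) (succ (succ (succ (succ (succ (succ zero))))))
  ~> (λ (h : (λ (φ : Type₀) → φ) Nat) → vnil Nat) (succ (succ (succ (succ (succ (succ zero))))))
  ~> vnil Nat
type:
  Vec Nat zero


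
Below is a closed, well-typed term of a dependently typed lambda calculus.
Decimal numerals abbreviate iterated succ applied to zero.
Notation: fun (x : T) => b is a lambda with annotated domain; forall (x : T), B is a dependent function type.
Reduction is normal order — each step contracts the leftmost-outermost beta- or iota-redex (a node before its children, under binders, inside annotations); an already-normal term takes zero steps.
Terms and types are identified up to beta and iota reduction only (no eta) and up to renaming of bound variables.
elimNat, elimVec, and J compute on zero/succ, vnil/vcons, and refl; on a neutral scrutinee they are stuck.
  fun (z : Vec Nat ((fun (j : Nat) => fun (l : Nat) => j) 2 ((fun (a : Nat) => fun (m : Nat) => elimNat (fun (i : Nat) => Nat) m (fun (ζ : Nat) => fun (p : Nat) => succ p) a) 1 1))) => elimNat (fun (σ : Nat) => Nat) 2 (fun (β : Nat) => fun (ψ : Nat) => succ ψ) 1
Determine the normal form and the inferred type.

resulting normal form:
  fun (z : Vec Nat 2) => 3
type:
  forall (z : Vec Nat 2), Nat


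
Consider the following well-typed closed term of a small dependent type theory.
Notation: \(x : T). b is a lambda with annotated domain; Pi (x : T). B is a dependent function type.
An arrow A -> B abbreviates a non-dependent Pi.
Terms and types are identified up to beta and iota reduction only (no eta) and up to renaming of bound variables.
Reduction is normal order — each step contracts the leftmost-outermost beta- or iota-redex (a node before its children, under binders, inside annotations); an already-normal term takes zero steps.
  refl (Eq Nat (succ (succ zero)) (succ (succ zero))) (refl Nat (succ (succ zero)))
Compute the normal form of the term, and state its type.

normal form:
  refl (Eq Nat (succ (succ zero)) (succ (succ zero))) (refl Nat (succ (succ zero)))
type:
  Eq (Eq Nat (succ (succ zero)) (succ (succ zero))) (refl Nat (succ (succ zero))) (refl Nat (succ (succ zero)))
observation: the term is already in normal form.


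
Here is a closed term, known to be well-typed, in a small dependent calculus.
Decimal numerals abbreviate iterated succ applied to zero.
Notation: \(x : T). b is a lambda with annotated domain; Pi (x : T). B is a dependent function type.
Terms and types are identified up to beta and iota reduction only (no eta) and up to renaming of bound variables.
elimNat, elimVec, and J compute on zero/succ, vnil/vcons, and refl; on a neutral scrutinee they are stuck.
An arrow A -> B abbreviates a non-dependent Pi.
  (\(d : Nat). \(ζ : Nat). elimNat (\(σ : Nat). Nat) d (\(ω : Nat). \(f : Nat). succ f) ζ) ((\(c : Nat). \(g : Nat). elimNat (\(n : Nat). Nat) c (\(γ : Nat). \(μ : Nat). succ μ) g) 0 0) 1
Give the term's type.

type:
  Nat


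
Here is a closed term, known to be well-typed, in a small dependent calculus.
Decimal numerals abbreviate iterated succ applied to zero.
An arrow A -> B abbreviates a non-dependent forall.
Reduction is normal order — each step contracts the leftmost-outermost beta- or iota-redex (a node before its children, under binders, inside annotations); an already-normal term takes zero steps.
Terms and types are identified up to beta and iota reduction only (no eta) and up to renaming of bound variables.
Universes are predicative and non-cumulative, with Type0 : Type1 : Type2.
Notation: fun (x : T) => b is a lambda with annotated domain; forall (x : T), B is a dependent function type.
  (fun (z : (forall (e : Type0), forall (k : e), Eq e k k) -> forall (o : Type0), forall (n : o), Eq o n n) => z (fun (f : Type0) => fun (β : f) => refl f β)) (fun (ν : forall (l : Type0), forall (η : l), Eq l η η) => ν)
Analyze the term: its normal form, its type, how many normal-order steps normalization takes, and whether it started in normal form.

normal form:
  fun (z : Type0) => fun (e : z) => refl z e
the term's type:
  forall (z : Type0), forall (e : z), Eq z e e
reduction steps (normal order): 2
already normal: no
first redex: a beta-redex


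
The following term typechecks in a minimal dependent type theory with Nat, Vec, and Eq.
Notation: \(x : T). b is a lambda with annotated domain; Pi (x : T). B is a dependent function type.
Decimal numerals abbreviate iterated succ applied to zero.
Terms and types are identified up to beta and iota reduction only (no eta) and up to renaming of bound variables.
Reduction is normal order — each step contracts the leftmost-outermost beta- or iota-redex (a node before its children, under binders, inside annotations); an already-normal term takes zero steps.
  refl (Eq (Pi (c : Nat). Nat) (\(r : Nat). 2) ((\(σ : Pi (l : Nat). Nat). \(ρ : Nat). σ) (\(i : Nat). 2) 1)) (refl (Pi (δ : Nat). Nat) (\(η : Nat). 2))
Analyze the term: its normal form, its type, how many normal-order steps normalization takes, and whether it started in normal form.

reduced normal form:
  refl (Eq (Pi (c : Nat). Nat) (\(r : Nat). 2) (\(σ : Nat). 2)) (refl (Pi (l : Nat). Nat) (\(ρ : Nat). 2))
the term's type:
  Eq (Eq (Pi (c : Nat). Nat) (\(r : Nat). 2) (\(σ : Nat). 2)) (refl (Pi (l : Nat). Nat) (\(ρ : Nat). 2)) (refl (Pi (i : Nat). Nat) (\(δ : Nat). 2))
steps to reach normal form (normal order): 2
started in normal form: no
first redex: a beta-redex


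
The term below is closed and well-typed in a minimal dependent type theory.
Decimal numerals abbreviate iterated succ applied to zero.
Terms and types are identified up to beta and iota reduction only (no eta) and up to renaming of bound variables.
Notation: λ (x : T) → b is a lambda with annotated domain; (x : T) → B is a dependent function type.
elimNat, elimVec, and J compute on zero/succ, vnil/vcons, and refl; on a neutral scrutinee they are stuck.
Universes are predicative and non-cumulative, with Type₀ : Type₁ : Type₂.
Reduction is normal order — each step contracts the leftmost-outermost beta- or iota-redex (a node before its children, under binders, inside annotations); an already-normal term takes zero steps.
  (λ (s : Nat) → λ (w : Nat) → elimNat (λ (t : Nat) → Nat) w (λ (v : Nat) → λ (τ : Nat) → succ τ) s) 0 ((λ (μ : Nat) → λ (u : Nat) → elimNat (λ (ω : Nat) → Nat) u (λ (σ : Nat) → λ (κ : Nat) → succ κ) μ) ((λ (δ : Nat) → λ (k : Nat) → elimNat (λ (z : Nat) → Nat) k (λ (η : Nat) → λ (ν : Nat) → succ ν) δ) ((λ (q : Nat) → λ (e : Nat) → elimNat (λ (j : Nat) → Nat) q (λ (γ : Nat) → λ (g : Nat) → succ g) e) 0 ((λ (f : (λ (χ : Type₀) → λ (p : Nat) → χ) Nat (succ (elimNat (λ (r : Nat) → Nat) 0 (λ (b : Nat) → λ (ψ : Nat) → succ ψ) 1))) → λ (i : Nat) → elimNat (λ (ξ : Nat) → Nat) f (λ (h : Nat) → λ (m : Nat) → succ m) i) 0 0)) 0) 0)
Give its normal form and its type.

reduced normal form:
  0
the term's type:
  Nat


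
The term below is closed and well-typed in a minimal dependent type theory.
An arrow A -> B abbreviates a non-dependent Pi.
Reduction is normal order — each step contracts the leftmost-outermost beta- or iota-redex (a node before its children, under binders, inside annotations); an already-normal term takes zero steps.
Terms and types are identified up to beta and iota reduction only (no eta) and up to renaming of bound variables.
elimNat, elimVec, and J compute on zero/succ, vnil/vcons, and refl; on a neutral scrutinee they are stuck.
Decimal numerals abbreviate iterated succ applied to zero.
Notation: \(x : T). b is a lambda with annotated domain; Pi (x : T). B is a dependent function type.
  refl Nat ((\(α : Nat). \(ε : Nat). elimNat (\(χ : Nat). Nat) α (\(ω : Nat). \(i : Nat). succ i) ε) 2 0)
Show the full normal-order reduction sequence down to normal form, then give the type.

normal-order reduction sequence:
  refl Nat ((\(α : Nat). \(ε : Nat). elimNat (\(χ : Nat). Nat) α (\(ω : Nat). \(i : Nat). succ i) ε) 2 0)
  ~> refl Nat ((\(α : Nat). elimNat (\(ε : Nat). Nat) 2 (\(χ : Nat). \(ω : Nat). succ ω) α) 0)
  ~> refl Nat (elimNat (\(α : Nat). Nat) 2 (\(ε : Nat). \(χ : Nat). succ χ) 0)
  ~> refl Nat 2
the term's type:
  Eq Nat 2 2


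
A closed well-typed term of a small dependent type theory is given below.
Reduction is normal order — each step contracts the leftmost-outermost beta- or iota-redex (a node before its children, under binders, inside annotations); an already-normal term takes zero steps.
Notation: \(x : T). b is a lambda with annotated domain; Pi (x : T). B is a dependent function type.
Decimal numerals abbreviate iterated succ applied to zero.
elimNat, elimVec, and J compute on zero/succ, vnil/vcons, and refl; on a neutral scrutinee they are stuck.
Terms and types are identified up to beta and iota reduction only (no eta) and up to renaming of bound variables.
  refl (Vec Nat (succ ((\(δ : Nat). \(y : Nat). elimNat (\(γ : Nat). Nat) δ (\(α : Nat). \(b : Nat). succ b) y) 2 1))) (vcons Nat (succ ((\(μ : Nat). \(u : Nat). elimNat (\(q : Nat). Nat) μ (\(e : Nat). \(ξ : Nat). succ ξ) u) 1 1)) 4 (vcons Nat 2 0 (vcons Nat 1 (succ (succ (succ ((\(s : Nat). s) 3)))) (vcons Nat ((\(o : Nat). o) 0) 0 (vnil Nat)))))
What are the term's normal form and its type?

reduced normal form:
  refl (Vec Nat 4) (vcons Nat 3 4 (vcons Nat 2 0 (vcons Nat 1 6 (vcons Nat 0 0 (vnil Nat)))))
inferred type:
  Eq (Vec Nat 4) (vcons Nat 3 4 (vcons Nat 2 0 (vcons Nat 1 6 (vcons Nat 0 0 (vnil Nat))))) (vcons Nat 3 4 (vcons Nat 2 0 (vcons Nat 1 6 (vcons Nat 0 0 (vnil Nat)))))
observation: normalization takes exactly 14 steps under the normal-order strategy.


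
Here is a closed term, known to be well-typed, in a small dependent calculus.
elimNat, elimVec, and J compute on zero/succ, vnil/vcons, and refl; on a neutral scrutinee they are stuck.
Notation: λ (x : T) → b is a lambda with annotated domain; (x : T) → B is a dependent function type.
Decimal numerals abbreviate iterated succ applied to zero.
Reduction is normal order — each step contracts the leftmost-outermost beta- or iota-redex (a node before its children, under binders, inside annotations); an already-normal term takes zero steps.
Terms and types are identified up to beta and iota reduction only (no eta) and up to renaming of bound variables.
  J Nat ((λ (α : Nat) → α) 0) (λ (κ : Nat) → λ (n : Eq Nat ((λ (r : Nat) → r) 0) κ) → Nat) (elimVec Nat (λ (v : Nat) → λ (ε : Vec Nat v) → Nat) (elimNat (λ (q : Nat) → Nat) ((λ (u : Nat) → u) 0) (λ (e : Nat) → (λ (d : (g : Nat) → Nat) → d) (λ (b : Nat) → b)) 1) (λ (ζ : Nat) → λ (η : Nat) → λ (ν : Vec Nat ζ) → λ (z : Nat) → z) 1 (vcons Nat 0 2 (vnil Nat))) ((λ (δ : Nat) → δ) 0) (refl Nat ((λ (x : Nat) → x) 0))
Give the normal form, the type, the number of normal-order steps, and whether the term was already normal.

resulting normal form:
  0
type:
  Nat
steps to reach normal form (normal order): 13
started in normal form: no
first redex: a J iota-redex


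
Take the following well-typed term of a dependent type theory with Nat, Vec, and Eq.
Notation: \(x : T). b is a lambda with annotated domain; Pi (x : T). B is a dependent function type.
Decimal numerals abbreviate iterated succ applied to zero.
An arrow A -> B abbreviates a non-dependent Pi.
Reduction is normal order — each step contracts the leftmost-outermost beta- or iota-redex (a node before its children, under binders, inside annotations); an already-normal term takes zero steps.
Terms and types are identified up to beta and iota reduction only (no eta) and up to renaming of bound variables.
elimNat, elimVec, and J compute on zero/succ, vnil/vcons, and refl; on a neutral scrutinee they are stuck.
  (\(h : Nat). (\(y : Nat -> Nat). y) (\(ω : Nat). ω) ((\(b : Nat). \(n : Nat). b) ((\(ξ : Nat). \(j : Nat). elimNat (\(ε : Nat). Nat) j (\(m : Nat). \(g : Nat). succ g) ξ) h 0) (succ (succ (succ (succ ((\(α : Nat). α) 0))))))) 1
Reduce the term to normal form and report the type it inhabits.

reduced normal form:
  1
inferred type:
  Nat
observation: reduction starts at a beta-redex, and 11 normal-order steps reach the normal form.


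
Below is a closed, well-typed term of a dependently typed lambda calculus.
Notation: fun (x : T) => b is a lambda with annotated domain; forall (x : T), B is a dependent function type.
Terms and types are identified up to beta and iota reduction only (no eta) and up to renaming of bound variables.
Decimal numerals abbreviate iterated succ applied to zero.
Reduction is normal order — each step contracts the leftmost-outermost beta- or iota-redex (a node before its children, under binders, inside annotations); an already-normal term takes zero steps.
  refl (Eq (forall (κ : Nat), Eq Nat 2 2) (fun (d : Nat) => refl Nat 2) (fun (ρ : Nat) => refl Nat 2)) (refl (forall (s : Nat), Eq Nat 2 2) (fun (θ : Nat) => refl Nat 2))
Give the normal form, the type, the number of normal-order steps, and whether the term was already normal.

reduced normal form:
  refl (Eq (forall (κ : Nat), Eq Nat 2 2) (fun (d : Nat) => refl Nat 2) (fun (ρ : Nat) => refl Nat 2)) (refl (forall (s : Nat), Eq Nat 2 2) (fun (θ : Nat) => refl Nat 2))
inferred type:
  Eq (Eq (forall (κ : Nat), Eq Nat 2 2) (fun (d : Nat) => refl Nat 2) (fun (ρ : Nat) => refl Nat 2)) (refl (forall (s : Nat), Eq Nat 2 2) (fun (θ : Nat) => refl Nat 2)) (refl (forall (h : Nat), Eq Nat 2 2) (fun (u : Nat) => refl Nat 2))
steps to reach normal form (normal order): 0
started in normal form: yes


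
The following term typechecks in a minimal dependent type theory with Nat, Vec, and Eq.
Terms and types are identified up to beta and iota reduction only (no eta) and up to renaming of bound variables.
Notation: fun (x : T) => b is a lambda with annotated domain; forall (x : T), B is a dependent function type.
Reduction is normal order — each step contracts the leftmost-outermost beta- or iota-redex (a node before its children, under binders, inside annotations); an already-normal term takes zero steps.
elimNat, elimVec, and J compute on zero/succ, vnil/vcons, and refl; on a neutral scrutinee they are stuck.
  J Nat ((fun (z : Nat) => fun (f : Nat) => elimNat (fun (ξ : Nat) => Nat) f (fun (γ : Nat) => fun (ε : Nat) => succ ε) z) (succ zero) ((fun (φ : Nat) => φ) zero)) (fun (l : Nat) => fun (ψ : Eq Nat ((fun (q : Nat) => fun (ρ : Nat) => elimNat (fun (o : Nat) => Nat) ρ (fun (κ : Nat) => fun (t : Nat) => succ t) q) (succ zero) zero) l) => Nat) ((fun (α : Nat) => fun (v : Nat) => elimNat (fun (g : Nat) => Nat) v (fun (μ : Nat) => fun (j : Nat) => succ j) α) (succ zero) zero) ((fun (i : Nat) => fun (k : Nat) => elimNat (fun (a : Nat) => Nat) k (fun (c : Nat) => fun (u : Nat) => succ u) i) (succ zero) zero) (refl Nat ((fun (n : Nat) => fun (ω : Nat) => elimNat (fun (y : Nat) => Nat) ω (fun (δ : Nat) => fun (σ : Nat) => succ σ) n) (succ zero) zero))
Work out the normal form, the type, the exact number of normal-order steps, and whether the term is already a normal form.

resulting normal form:
  succ zero
type:
  Nat
reduction steps (normal order): 7
term was already normal: no
first redex: a J iota-redex


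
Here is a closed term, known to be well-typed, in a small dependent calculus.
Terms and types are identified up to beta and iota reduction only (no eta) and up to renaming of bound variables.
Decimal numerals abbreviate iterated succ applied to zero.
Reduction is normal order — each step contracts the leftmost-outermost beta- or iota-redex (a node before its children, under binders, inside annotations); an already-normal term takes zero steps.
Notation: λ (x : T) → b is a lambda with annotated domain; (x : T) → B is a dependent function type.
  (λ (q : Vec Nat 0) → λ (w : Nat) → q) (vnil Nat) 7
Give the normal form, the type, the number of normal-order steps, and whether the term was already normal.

reduced normal form:
  vnil Nat
type:
  Vec Nat 0
normal-order step count: 2
term was already normal: no
first contracted redex: a beta-redex


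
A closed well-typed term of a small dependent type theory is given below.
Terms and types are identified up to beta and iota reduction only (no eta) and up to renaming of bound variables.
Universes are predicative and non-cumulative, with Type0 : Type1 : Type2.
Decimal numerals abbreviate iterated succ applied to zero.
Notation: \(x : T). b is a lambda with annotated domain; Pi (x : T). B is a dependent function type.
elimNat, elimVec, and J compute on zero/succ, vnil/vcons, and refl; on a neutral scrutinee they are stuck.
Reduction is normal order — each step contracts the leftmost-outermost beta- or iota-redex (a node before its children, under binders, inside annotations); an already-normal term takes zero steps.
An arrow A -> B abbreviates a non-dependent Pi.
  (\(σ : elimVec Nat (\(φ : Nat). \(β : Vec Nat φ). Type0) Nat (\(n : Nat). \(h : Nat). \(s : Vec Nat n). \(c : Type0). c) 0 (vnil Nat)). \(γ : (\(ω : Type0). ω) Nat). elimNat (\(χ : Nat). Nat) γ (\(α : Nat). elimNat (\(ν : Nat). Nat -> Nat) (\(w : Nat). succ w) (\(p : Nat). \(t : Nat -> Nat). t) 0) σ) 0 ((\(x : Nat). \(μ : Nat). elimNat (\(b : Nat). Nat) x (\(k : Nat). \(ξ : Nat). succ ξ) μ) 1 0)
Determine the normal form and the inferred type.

reduced normal form:
  1
inferred type:
  Nat


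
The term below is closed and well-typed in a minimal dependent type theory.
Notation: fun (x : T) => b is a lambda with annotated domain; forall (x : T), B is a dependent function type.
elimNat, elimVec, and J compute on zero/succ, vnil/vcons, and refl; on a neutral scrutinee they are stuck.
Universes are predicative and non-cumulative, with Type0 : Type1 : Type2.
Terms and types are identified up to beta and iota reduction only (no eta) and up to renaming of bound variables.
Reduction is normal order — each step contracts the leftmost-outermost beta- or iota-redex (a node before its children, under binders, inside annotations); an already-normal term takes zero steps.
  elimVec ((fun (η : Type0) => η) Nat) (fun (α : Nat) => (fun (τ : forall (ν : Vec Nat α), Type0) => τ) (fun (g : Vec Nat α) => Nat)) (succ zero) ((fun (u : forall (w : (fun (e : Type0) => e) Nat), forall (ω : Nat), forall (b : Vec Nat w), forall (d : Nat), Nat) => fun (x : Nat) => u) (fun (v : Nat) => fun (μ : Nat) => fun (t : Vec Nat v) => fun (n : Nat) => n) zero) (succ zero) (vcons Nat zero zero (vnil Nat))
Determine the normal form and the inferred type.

normal form:
  succ zero
type:
  Nat


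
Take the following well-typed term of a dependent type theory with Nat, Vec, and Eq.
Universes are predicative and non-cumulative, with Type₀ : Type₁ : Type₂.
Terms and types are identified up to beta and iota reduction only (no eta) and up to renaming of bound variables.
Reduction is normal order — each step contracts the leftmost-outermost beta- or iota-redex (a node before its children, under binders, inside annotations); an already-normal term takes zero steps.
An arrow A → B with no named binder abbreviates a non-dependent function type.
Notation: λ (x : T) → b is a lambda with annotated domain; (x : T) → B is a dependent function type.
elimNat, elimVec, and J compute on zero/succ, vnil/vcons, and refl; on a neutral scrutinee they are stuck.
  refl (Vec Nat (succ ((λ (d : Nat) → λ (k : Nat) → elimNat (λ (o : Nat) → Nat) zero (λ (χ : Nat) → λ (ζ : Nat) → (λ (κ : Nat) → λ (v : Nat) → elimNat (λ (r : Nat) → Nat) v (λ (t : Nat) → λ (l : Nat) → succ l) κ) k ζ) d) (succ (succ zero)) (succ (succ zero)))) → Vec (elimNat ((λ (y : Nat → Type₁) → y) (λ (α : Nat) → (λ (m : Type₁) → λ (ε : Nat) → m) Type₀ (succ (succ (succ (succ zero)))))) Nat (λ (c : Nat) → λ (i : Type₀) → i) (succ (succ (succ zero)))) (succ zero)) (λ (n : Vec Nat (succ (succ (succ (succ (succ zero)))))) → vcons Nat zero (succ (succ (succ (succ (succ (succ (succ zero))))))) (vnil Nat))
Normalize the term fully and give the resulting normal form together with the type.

resulting normal form:
  refl (Vec Nat (succ (succ (succ (succ (succ zero))))) → Vec Nat (succ zero)) (λ (d : Vec Nat (succ (succ (succ (succ (succ zero)))))) → vcons Nat zero (succ (succ (succ (succ (succ (succ (succ zero))))))) (vnil Nat))
the term's type:
  Eq (Vec Nat (succ (succ (succ (succ (succ zero))))) → Vec Nat (succ zero)) (λ (d : Vec Nat (succ (succ (succ (succ (succ zero)))))) → vcons Nat zero (succ (succ (succ (succ (succ (succ (succ zero))))))) (vnil Nat)) (λ (k : Vec Nat (succ (succ (succ (succ (succ zero)))))) → vcons Nat zero (succ (succ (succ (succ (succ (succ (succ zero))))))) (vnil Nat))


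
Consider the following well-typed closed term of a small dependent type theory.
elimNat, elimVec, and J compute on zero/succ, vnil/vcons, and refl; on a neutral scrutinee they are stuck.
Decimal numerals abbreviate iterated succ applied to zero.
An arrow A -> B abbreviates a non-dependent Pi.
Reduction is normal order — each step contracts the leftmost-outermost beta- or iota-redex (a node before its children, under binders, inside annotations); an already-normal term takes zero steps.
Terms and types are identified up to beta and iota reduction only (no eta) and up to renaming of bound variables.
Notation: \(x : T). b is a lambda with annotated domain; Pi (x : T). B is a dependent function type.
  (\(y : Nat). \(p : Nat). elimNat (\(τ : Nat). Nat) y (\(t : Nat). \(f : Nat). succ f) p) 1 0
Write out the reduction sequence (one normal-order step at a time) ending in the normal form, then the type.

normal-order reduction sequence:
  (\(y : Nat). \(p : Nat). elimNat (\(τ : Nat). Nat) y (\(t : Nat). \(f : Nat). succ f) p) 1 0
  ~> (\(y : Nat). elimNat (\(p : Nat). Nat) 1 (\(τ : Nat). \(t : Nat). succ t) y) 0
  ~> elimNat (\(y : Nat). Nat) 1 (\(p : Nat). \(τ : Nat). succ τ) 0
  ~> 1
inferred type:
  Nat


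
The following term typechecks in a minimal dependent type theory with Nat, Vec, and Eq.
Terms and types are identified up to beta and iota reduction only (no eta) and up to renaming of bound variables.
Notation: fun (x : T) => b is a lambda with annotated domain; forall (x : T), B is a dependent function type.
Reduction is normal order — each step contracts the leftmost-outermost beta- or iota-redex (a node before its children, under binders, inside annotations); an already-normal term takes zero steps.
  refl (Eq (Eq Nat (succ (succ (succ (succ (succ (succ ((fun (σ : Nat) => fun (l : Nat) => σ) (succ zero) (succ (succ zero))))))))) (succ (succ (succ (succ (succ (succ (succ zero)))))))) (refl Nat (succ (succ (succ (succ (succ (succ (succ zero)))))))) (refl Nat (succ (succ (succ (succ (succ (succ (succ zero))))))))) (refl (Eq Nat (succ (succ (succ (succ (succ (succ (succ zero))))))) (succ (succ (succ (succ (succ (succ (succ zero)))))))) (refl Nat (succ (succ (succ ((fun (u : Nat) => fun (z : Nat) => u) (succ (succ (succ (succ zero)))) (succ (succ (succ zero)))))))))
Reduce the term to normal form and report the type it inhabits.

reduced normal form:
  refl (Eq (Eq Nat (succ (succ (succ (succ (succ (succ (succ zero))))))) (succ (succ (succ (succ (succ (succ (succ zero)))))))) (refl Nat (succ (succ (succ (succ (succ (succ (succ zero)))))))) (refl Nat (succ (succ (succ (succ (succ (succ (succ zero))))))))) (refl (Eq Nat (succ (succ (succ (succ (succ (succ (succ zero))))))) (succ (succ (succ (succ (succ (succ (succ zero)))))))) (refl Nat (succ (succ (succ (succ (succ (succ (succ zero)))))))))
inferred type:
  Eq (Eq (Eq Nat (succ (succ (succ (succ (succ (succ (succ zero))))))) (succ (succ (succ (succ (succ (succ (succ zero)))))))) (refl Nat (succ (succ (succ (succ (succ (succ (succ zero)))))))) (refl Nat (succ (succ (succ (succ (succ (succ (succ zero))))))))) (refl (Eq Nat (succ (succ (succ (succ (succ (succ (succ zero))))))) (succ (succ (succ (succ (succ (succ (succ zero)))))))) (refl Nat (succ (succ (succ (succ (succ (succ (succ zero))))))))) (refl (Eq Nat (succ (succ (succ (succ (succ (succ (succ zero))))))) (succ (succ (succ (succ (succ (succ (succ zero)))))))) (refl Nat (succ (succ (succ (succ (succ (succ (succ zero)))))))))


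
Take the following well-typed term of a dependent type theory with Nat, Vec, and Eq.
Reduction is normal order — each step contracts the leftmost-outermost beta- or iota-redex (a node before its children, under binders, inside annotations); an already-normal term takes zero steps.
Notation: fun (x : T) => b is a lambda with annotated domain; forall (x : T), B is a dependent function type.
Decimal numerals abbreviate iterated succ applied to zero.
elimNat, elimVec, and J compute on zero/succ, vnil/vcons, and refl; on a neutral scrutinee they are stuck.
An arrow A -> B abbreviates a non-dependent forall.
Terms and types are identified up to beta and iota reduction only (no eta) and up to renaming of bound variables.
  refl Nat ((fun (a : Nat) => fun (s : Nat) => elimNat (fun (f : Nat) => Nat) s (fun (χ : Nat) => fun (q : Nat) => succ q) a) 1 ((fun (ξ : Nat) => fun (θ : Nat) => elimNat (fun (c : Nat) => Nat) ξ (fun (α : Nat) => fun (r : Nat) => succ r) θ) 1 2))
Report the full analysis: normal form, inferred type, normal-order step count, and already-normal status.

resulting normal form:
  refl Nat 4
the term's type:
  Eq Nat 4 4
reduction steps (normal order): 15
started in normal form: no
first redex: a beta-redex


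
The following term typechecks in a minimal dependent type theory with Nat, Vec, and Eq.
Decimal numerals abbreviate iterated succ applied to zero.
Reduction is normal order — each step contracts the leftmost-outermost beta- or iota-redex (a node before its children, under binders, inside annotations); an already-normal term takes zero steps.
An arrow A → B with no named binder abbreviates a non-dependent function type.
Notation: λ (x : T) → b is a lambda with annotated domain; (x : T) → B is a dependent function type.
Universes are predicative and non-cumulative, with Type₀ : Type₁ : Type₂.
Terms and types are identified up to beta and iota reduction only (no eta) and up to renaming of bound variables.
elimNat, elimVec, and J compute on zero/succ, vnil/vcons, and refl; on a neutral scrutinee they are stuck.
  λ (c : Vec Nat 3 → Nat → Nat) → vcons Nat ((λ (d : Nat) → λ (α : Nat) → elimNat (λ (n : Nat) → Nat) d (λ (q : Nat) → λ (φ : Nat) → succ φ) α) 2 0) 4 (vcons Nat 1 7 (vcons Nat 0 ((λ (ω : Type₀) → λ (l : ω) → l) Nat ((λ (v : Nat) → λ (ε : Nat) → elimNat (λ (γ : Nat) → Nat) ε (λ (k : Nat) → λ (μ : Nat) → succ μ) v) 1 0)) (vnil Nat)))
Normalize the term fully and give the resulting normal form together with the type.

normal form:
  λ (c : Vec Nat 3 → Nat → Nat) → vcons Nat 2 4 (vcons Nat 1 7 (vcons Nat 0 1 (vnil Nat)))
inferred type:
  (Vec Nat 3 → Nat → Nat) → Vec Nat 3
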